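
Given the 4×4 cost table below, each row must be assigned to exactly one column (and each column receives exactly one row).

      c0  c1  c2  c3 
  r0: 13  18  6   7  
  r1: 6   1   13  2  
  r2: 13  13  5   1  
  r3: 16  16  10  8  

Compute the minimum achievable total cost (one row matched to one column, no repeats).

optimal assignment: row0→col2 (cost 6), row1→col1 (cost 1), row2→col3 (cost 1), row3→col0 (cost 16)
total = 6 + 1 + 1 + 16 = 24

Minimum assignment cost: 24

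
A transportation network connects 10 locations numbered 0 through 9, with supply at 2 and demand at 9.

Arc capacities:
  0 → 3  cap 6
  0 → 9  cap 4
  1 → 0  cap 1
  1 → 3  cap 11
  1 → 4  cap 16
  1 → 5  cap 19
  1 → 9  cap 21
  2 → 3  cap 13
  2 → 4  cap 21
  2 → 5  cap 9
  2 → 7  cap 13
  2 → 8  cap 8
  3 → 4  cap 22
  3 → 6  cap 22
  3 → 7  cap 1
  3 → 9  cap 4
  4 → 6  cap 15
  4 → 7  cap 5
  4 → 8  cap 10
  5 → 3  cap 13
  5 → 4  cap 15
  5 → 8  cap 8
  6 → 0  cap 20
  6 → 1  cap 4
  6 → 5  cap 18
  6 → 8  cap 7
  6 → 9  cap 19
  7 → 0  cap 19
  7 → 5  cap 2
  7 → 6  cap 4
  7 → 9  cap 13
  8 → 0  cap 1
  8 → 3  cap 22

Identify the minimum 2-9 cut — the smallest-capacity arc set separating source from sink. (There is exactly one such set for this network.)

Min-cut arcs: {(0,9), (3,9), (6,1), (6,9), (7,9)} (total capacity 44)

augment #1: 2→3→9 push 4
augment #2: 2→7→9 push 13
augment #3: 2→3→6→9 push 9
augment #4: 2→4→6→9 push 10
augment #5: 2→8→0→9 push 1
augment #6: 2→4→6→0→9 push 3
augment #7: 2→4→6→1→9 push 2
augment #8: 2→4→7→6→1→9 push 2
max flow = 44; residual-reachable set from 2 gives S-side
cut edges (S→T): {(0,9), (3,9), (6,1), (6,9), (7,9)} total cap 44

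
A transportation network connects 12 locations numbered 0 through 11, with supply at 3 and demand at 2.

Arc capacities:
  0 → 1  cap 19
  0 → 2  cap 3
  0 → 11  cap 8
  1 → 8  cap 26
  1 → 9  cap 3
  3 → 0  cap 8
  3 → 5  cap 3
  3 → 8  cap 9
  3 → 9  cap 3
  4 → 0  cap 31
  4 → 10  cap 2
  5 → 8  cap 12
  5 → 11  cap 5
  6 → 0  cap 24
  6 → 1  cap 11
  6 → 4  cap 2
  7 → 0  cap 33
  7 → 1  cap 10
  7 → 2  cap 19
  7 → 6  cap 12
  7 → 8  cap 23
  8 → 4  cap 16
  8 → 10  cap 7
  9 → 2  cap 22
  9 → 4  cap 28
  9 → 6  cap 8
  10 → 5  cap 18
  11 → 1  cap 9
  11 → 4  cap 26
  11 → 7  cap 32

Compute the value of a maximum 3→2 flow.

Maximum flow value: 22

augment #1: 3→0→2 bottleneck 3, total now 3
augment #2: 3→9→2 bottleneck 3, total now 6
augment #3: 3→0→1→9→2 bottleneck 3, total now 9
augment #4: 3→0→11→7→2 bottleneck 2, total now 11
augment #5: 3→5→11→7→2 bottleneck 3, total now 14
augment #6: 3→8→4→0→11→7→2 bottleneck 6, total now 20
augment #7: 3→8→10→5→11→7→2 bottleneck 2, total now 22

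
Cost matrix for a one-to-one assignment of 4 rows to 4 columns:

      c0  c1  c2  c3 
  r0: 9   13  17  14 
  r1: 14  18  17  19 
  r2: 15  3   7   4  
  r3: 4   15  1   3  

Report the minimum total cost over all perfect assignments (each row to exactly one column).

Minimum assignment cost: 32

one of 5 optimal assignments: row0→col0 (cost 9), row1→col1 (cost 18), row2→col3 (cost 4), row3→col2 (cost 1)
total = 9 + 18 + 4 + 1 = 32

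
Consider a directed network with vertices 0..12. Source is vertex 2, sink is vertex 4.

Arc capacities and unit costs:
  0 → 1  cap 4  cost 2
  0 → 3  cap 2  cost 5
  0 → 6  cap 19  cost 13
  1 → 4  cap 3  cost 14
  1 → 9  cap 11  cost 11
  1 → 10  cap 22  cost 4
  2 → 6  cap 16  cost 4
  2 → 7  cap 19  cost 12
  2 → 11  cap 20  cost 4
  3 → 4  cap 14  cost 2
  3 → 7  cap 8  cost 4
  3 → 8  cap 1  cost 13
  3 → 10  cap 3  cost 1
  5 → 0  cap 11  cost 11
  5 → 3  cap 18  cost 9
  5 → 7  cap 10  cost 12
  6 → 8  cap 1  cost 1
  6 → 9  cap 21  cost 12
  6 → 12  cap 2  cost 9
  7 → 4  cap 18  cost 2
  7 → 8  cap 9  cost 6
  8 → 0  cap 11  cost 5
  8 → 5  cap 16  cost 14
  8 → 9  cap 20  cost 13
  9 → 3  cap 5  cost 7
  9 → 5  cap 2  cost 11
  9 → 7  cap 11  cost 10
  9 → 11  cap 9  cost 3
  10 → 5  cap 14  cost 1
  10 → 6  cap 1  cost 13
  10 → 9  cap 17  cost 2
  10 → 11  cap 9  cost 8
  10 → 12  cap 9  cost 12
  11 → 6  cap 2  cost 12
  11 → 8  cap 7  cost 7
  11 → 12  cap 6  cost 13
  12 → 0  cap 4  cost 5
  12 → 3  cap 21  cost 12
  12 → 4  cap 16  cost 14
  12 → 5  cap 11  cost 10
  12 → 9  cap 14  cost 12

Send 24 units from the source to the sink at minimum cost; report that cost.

shortest-cost path #1: 2→7→4 push 18 @ unit cost 14 (adds 252)
shortest-cost path #2: 2→6→8→0→3→4 push 1 @ unit cost 17 (adds 17)
shortest-cost path #3: 2→11→8→0→3→4 push 1 @ unit cost 23 (adds 23)
shortest-cost path #4: 2→6→9→3→4 push 4 @ unit cost 25 (adds 100)
total cost = 392

Minimum cost for 24 units: 392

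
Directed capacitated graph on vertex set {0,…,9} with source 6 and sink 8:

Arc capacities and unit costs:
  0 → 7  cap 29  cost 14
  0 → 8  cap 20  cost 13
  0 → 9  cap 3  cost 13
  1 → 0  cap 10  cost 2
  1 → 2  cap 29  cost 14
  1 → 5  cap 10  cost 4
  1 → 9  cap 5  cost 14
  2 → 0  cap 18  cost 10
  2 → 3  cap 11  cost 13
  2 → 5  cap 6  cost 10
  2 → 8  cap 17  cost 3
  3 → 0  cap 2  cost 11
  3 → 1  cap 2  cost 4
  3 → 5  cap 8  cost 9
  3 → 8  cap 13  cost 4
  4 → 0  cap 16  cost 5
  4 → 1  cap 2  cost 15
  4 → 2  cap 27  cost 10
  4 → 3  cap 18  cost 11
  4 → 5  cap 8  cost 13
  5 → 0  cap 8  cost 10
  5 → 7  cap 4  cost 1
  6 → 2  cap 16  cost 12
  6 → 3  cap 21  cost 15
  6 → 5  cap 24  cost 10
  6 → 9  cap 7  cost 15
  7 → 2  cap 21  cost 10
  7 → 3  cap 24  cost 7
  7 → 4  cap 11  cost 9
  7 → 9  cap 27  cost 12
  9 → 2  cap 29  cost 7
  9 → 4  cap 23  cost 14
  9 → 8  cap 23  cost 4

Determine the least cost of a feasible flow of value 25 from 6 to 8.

Minimum cost for 25 units: 411

shortest-cost path #1: 6→2→8 push 16 @ unit cost 15 (adds 240)
shortest-cost path #2: 6→9→8 push 7 @ unit cost 19 (adds 133)
shortest-cost path #3: 6→3→8 push 2 @ unit cost 19 (adds 38)
total cost = 411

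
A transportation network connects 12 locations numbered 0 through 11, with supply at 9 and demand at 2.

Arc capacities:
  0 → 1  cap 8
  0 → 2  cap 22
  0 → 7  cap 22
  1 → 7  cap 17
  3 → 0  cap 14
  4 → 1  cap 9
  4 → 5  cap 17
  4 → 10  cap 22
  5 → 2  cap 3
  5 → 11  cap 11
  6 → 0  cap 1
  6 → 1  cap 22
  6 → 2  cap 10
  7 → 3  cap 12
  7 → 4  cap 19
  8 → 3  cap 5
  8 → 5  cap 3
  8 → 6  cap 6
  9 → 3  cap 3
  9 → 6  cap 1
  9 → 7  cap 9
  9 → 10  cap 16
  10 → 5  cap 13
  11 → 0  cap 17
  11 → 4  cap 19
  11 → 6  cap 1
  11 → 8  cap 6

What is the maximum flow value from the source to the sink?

Maximum flow value: 26

augment #1: 9→6→2 bottleneck 1, total now 1
augment #2: 9→3→0→2 bottleneck 3, total now 4
augment #3: 9→10→5→2 bottleneck 3, total now 7
augment #4: 9→7→3→0→2 bottleneck 9, total now 16
augment #5: 9→10→5→11→0→2 bottleneck 10, total now 26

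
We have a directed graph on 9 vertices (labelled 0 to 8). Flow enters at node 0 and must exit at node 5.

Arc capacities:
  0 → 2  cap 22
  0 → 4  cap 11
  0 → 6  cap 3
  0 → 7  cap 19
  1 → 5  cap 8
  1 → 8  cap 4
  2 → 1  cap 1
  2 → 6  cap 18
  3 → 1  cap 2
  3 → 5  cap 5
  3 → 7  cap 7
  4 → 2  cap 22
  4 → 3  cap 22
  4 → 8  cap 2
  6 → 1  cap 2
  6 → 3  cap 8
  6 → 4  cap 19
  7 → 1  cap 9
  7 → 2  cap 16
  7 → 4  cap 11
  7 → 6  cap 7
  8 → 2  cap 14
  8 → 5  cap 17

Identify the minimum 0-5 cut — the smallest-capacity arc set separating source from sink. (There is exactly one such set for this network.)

Min-cut arcs: {(1,5), (1,8), (3,5), (4,8)} (total capacity 19)

augment #1: 0→2→1→5 push 1
augment #2: 0→4→3→5 push 5
augment #3: 0→4→8→5 push 2
augment #4: 0→6→1→5 push 2
augment #5: 0→7→1→5 push 5
augment #6: 0→7→1→8→5 push 4
max flow = 19; residual-reachable set from 0 gives S-side
cut edges (S→T): {(1,5), (1,8), (3,5), (4,8)} total cap 19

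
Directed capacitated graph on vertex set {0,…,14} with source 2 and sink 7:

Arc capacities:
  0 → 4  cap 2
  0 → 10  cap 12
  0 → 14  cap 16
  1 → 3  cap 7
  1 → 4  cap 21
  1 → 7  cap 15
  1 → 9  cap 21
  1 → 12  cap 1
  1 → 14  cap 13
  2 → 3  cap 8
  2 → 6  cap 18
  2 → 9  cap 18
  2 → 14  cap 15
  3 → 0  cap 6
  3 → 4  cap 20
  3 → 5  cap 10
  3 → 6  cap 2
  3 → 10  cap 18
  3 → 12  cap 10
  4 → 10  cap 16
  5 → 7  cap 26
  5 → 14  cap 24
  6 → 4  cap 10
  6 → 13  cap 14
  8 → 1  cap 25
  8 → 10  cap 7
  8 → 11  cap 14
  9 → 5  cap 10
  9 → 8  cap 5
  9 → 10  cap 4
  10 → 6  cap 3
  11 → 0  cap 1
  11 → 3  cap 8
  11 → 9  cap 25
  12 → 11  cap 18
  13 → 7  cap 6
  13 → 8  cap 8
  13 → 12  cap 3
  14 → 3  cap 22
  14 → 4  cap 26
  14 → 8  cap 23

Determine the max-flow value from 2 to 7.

Maximum flow value: 41

augment #1: 2→3→5→7 bottleneck 8, total now 8
augment #2: 2→6→13→7 bottleneck 6, total now 14
augment #3: 2→9→5→7 bottleneck 10, total now 24
augment #4: 2→9→8→1→7 bottleneck 5, total now 29
augment #5: 2→14→3→5→7 bottleneck 2, total now 31
augment #6: 2→14→8→1→7 bottleneck 10, total now 41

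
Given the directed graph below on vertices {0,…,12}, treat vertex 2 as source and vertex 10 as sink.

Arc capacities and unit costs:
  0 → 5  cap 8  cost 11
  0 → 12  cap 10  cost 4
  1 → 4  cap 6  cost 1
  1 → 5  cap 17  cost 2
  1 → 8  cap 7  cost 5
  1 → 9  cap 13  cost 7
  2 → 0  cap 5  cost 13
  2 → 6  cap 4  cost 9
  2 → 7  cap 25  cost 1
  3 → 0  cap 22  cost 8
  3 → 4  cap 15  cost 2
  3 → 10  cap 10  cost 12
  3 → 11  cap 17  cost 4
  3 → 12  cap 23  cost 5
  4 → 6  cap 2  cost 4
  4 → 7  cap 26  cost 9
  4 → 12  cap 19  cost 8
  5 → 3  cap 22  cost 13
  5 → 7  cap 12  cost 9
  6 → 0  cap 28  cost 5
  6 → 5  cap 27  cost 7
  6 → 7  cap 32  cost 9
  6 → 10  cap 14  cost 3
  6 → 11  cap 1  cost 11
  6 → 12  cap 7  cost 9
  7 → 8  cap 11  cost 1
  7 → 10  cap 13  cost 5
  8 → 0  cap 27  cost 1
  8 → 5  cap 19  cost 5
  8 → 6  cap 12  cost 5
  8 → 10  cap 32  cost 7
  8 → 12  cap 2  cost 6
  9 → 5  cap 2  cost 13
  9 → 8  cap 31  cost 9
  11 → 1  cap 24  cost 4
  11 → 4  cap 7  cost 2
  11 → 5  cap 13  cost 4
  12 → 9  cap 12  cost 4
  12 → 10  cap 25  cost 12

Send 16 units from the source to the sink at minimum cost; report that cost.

shortest-cost path #1: 2→7→10 push 13 @ unit cost 6 (adds 78)
shortest-cost path #2: 2→7→8→10 push 3 @ unit cost 9 (adds 27)
total cost = 105

Minimum cost for 16 units: 105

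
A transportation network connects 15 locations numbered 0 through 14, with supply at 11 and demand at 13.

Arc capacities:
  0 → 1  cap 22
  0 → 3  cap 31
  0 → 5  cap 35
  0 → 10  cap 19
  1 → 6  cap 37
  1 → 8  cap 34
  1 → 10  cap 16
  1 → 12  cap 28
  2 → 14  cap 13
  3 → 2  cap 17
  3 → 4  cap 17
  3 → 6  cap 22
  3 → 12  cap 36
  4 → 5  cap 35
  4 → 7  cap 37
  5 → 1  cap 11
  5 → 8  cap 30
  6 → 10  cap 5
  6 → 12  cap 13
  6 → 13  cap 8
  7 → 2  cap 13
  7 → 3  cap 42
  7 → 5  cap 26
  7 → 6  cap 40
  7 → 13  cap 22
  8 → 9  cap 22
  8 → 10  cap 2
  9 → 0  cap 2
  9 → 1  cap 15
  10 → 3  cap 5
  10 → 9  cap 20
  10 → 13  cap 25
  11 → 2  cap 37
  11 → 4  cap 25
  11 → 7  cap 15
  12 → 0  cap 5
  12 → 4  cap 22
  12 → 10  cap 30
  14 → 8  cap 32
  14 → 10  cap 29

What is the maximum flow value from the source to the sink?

augment #1: 11→7→13 bottleneck 15, total now 15
augment #2: 11→4→7→13 bottleneck 7, total now 22
augment #3: 11→2→14→10→13 bottleneck 13, total now 35
augment #4: 11→4→7→6→13 bottleneck 8, total now 43
augment #5: 11→4→5→1→10→13 bottleneck 10, total now 53

Maximum flow value: 53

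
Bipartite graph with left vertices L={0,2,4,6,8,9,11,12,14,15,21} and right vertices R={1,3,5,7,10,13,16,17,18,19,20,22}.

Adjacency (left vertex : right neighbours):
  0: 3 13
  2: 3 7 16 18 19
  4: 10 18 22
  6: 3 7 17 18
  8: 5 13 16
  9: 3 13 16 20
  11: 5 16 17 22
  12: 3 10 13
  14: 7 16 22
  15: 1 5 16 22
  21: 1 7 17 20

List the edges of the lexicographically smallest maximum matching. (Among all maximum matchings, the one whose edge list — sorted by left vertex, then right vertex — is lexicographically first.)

|M| = 11 (so the lex-smallest maximum matching has 11 edges)
process left vertices in ascending order; for each, take the smallest-labelled available neighbour that still permits 11 edges overall, or leave it unmatched if none does
lex-smallest matching: {0-3, 2-7, 4-10, 6-18, 8-5, 9-16, 11-17, 12-13, 14-22, 15-1, 21-20}

Lex-smallest maximum matching: {(0,3), (2,7), (4,10), (6,18), (8,5), (9,16), (11,17), (12,13), (14,22), (15,1), (21,20)}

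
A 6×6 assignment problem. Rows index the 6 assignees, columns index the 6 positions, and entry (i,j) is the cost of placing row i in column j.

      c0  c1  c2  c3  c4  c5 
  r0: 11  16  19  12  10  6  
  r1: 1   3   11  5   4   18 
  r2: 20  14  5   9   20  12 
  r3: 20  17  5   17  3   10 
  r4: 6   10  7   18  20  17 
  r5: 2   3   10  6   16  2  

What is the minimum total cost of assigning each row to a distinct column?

optimal assignment: row0→col5 (cost 6), row1→col3 (cost 5), row2→col2 (cost 5), row3→col4 (cost 3), row4→col0 (cost 6), row5→col1 (cost 3)
total = 6 + 5 + 5 + 3 + 6 + 3 = 28

Minimum assignment cost: 28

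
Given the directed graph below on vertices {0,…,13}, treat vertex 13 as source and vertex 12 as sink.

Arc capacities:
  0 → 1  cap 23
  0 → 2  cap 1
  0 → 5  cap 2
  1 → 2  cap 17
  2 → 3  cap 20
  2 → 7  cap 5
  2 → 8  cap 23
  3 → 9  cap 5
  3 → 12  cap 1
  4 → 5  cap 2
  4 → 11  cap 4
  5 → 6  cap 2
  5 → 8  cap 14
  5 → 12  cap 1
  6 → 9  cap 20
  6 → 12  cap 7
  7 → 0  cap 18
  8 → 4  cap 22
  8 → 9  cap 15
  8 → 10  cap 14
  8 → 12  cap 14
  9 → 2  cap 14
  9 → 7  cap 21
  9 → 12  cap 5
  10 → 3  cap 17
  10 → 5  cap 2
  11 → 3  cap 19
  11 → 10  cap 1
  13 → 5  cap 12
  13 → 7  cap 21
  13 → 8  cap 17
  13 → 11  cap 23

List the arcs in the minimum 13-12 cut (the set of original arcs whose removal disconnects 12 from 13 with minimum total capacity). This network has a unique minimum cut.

augment #1: 13→5→12 push 1
augment #2: 13→8→12 push 14
augment #3: 13→5→6→12 push 2
augment #4: 13→8→9→12 push 3
augment #5: 13→11→3→12 push 1
augment #6: 13→5→8→9→12 push 2
max flow = 23; residual-reachable set from 13 gives S-side
cut edges (S→T): {(3,12), (5,6), (5,12), (8,12), (9,12)} total cap 23

Min-cut arcs: {(3,12), (5,6), (5,12), (8,12), (9,12)} (total capacity 23)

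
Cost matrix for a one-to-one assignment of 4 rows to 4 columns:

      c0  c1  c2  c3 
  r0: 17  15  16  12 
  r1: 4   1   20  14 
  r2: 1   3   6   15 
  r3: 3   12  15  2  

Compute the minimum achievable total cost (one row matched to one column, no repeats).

Minimum assignment cost: 20

optimal assignment: row0→col2 (cost 16), row1→col1 (cost 1), row2→col0 (cost 1), row3→col3 (cost 2)
total = 16 + 1 + 1 + 2 = 20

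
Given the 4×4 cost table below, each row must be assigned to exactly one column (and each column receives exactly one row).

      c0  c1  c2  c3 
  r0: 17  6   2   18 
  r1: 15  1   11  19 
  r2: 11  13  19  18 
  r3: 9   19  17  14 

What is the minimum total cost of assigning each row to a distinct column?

optimal assignment: row0→col2 (cost 2), row1→col1 (cost 1), row2→col0 (cost 11), row3→col3 (cost 14)
total = 2 + 1 + 11 + 14 = 28

Minimum assignment cost: 28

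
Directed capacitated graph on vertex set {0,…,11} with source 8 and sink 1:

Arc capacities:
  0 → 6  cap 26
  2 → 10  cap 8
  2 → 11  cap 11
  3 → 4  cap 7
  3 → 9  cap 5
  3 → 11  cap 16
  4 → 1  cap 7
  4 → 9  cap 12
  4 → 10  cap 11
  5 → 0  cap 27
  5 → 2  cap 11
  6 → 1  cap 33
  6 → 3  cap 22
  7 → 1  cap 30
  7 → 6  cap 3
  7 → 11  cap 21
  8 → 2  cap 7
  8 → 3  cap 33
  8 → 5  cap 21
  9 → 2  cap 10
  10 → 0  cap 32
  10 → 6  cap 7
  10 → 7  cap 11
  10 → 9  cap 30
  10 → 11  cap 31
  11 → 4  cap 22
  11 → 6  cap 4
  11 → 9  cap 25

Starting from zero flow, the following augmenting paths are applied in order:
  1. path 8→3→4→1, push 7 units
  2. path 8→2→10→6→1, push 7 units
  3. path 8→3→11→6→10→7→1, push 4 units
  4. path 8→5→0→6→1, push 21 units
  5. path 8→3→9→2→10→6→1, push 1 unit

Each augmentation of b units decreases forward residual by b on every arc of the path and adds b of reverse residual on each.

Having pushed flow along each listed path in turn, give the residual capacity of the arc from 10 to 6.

after path 1 (8→3→4→1, push 7): res(10,6)=7
after path 2 (8→2→10→6→1, push 7): res(10,6)=0
after path 3 (8→3→11→6→10→7→1, push 4): res(10,6)=4
after path 4 (8→5→0→6→1, push 21): res(10,6)=4
after path 5 (8→3→9→2→10→6→1, push 1): res(10,6)=3

Residual capacity of (10,6): 3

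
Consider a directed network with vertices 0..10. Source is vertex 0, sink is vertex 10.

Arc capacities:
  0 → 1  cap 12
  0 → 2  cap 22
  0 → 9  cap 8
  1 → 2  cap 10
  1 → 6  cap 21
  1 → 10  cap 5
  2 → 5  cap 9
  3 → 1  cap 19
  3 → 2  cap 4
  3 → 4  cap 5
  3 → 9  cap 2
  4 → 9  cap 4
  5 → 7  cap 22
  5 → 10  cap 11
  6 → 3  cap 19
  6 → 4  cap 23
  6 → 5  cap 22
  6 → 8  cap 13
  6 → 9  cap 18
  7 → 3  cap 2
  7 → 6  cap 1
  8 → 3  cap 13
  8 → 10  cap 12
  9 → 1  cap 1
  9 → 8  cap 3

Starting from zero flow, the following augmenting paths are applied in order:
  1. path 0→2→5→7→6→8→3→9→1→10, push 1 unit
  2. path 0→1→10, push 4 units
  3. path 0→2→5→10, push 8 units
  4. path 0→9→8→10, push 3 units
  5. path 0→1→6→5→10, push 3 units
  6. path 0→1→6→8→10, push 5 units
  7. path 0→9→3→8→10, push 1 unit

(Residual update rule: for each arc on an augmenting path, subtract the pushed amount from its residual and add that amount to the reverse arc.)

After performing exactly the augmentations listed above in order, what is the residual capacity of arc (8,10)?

Residual capacity of (8,10): 3

after path 1 (0→2→5→7→6→8→3→9→1→10, push 1): res(8,10)=12
after path 2 (0→1→10, push 4): res(8,10)=12
after path 3 (0→2→5→10, push 8): res(8,10)=12
after path 4 (0→9→8→10, push 3): res(8,10)=9
after path 5 (0→1→6→5→10, push 3): res(8,10)=9
after path 6 (0→1→6→8→10, push 5): res(8,10)=4
after path 7 (0→9→3→8→10, push 1): res(8,10)=3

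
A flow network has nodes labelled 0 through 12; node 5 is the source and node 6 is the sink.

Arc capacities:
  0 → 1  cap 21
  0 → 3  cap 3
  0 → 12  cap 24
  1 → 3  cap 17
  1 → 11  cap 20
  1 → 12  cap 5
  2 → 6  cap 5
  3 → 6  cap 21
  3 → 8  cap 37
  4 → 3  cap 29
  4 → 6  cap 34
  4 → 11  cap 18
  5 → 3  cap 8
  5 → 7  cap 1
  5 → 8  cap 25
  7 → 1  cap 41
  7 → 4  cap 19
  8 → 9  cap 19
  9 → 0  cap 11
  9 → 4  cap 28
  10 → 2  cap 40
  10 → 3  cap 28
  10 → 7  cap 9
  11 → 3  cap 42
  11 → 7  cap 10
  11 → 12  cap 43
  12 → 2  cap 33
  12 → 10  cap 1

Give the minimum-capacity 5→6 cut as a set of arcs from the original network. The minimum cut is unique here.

Min-cut arcs: {(5,3), (5,7), (8,9)} (total capacity 28)

augment #1: 5→3→6 push 8
augment #2: 5→7→4→6 push 1
augment #3: 5→8→9→4→6 push 19
max flow = 28; residual-reachable set from 5 gives S-side
cut edges (S→T): {(5,3), (5,7), (8,9)} total cap 28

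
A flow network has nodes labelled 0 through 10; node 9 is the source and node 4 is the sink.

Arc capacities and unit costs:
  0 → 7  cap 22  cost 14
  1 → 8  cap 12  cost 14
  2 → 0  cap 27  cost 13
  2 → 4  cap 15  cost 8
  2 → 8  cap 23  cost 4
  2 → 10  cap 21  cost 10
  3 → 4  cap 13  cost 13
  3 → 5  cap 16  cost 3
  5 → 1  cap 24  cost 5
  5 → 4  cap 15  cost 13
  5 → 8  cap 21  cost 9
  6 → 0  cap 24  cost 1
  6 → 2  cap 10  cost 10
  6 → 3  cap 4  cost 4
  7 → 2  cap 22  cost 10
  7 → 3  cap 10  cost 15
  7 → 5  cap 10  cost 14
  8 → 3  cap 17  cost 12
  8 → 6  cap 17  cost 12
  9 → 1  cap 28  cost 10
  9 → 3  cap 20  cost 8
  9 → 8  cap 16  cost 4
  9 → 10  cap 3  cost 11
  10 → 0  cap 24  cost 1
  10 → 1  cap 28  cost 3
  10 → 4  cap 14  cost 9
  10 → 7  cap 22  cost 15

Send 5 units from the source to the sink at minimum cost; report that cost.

shortest-cost path #1: 9→10→4 push 3 @ unit cost 20 (adds 60)
shortest-cost path #2: 9→3→4 push 2 @ unit cost 21 (adds 42)
total cost = 102

Minimum cost for 5 units: 102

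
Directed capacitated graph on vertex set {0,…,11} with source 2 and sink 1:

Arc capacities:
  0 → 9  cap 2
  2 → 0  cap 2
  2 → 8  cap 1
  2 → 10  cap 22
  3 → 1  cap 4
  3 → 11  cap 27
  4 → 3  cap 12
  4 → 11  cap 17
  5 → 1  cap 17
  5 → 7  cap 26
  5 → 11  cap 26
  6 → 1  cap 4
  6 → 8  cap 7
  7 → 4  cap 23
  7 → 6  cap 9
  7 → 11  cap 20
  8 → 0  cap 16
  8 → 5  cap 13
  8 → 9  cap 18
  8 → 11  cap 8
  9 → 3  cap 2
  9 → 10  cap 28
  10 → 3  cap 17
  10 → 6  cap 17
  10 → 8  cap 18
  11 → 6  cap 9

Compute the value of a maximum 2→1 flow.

augment #1: 2→8→5→1 bottleneck 1, total now 1
augment #2: 2→10→3→1 bottleneck 4, total now 5
augment #3: 2→10→6→1 bottleneck 4, total now 9
augment #4: 2→10→8→5→1 bottleneck 12, total now 21

Maximum flow value: 21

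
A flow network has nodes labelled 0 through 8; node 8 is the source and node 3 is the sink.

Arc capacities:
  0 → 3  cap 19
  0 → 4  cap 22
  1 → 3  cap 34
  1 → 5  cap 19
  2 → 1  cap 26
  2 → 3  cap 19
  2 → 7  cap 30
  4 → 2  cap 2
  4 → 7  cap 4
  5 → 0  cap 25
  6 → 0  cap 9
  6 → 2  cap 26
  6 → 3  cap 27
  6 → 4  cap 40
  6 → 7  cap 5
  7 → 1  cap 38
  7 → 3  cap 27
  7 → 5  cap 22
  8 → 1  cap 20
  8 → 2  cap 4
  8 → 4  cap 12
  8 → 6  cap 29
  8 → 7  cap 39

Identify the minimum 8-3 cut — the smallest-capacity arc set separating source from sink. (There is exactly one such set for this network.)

augment #1: 8→1→3 push 20
augment #2: 8→2→3 push 4
augment #3: 8→6→3 push 27
augment #4: 8→7→3 push 27
augment #5: 8→4→2→3 push 2
augment #6: 8→6→0→3 push 2
augment #7: 8→7→1→3 push 12
augment #8: 8→4→7→1→3 push 2
augment #9: 8→4→7→5→0→3 push 2
max flow = 98; residual-reachable set from 8 gives S-side
cut edges (S→T): {(4,2), (4,7), (8,1), (8,2), (8,6), (8,7)} total cap 98

Min-cut arcs: {(4,2), (4,7), (8,1), (8,2), (8,6), (8,7)} (total capacity 98)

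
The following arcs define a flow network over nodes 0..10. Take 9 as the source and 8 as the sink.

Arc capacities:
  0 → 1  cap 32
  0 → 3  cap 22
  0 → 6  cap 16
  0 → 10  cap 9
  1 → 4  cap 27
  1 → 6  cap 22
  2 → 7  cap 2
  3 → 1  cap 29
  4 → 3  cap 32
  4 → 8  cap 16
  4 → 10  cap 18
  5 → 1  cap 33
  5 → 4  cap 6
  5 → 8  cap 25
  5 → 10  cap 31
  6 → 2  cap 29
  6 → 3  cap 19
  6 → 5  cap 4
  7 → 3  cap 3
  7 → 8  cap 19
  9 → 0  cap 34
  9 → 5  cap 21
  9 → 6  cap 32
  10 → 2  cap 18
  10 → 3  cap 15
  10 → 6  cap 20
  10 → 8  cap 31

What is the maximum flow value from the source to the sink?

Maximum flow value: 63

augment #1: 9→5→8 bottleneck 21, total now 21
augment #2: 9→0→10→8 bottleneck 9, total now 30
augment #3: 9→6→5→8 bottleneck 4, total now 34
augment #4: 9→0→1→4→8 bottleneck 16, total now 50
augment #5: 9→6→2→7→8 bottleneck 2, total now 52
augment #6: 9→0→1→4→10→8 bottleneck 9, total now 61
augment #7: 9→6→3→1→4→10→8 bottleneck 2, total now 63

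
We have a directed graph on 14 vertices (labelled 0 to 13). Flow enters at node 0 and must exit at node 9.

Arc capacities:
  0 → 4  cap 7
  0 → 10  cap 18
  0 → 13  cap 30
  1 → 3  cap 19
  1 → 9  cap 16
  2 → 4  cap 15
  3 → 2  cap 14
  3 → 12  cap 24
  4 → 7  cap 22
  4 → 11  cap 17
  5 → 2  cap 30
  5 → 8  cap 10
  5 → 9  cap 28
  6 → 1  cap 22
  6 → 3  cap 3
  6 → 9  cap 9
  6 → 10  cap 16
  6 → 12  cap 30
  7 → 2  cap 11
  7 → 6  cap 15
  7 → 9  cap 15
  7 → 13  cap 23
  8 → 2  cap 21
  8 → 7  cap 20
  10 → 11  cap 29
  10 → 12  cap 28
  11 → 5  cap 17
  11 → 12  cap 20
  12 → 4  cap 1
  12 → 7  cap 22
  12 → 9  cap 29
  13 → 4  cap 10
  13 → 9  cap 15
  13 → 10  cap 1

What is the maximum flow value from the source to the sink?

Maximum flow value: 51

augment #1: 0→13→9 bottleneck 15, total now 15
augment #2: 0→4→7→9 bottleneck 7, total now 22
augment #3: 0→10→12→9 bottleneck 18, total now 40
augment #4: 0→13→4→7→9 bottleneck 8, total now 48
augment #5: 0→13→10→12→9 bottleneck 1, total now 49
augment #6: 0→13→4→7→6→9 bottleneck 2, total now 51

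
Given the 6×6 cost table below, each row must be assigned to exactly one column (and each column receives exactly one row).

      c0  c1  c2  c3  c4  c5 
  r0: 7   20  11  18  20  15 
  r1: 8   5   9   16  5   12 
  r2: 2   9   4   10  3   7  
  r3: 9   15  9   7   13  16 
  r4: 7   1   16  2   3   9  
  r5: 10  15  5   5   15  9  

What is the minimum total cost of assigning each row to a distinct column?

optimal assignment: row0→col0 (cost 7), row1→col4 (cost 5), row2→col5 (cost 7), row3→col3 (cost 7), row4→col1 (cost 1), row5→col2 (cost 5)
total = 7 + 5 + 7 + 7 + 1 + 5 = 32

Minimum assignment cost: 32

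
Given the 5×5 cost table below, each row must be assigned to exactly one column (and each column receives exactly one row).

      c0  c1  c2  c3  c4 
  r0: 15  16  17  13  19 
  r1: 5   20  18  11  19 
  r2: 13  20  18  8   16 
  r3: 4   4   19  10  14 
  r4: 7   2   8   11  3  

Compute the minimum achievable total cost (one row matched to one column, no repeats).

optimal assignment: row0→col2 (cost 17), row1→col0 (cost 5), row2→col3 (cost 8), row3→col1 (cost 4), row4→col4 (cost 3)
total = 17 + 5 + 8 + 4 + 3 = 37

Minimum assignment cost: 37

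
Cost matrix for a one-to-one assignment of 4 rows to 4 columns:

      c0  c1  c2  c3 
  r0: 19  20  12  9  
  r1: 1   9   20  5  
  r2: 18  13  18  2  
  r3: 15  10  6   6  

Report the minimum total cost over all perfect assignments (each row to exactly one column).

optimal assignment: row0→col2 (cost 12), row1→col0 (cost 1), row2→col3 (cost 2), row3→col1 (cost 10)
total = 12 + 1 + 2 + 10 = 25

Minimum assignment cost: 25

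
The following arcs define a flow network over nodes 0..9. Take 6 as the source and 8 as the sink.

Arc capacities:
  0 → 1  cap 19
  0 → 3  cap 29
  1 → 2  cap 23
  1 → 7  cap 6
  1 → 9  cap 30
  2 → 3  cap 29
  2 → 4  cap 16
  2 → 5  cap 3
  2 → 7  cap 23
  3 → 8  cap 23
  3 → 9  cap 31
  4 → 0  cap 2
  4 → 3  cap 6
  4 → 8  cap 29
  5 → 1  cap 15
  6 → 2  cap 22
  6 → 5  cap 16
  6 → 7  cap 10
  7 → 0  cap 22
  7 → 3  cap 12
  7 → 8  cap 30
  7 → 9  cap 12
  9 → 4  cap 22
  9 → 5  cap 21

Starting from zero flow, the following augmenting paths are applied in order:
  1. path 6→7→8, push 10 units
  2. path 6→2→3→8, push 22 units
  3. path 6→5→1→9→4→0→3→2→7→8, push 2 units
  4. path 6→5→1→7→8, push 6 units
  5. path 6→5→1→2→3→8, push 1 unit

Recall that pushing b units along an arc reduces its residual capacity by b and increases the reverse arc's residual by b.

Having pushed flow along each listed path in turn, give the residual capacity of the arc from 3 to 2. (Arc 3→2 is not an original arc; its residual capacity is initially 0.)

after path 1 (6→7→8, push 10): res(3,2)=0
after path 2 (6→2→3→8, push 22): res(3,2)=22
after path 3 (6→5→1→9→4→0→3→2→7→8, push 2): res(3,2)=20
after path 4 (6→5→1→7→8, push 6): res(3,2)=20
after path 5 (6→5→1→2→3→8, push 1): res(3,2)=21

Residual capacity of (3,2): 21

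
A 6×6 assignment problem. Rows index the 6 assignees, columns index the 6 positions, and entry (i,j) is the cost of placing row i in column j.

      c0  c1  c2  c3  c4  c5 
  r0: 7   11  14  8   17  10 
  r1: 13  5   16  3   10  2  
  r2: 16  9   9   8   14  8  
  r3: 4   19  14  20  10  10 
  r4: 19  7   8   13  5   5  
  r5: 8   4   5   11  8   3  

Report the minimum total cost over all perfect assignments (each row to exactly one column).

optimal assignment: row0→col3 (cost 8), row1→col5 (cost 2), row2→col2 (cost 9), row3→col0 (cost 4), row4→col4 (cost 5), row5→col1 (cost 4)
total = 8 + 2 + 9 + 4 + 5 + 4 = 32

Minimum assignment cost: 32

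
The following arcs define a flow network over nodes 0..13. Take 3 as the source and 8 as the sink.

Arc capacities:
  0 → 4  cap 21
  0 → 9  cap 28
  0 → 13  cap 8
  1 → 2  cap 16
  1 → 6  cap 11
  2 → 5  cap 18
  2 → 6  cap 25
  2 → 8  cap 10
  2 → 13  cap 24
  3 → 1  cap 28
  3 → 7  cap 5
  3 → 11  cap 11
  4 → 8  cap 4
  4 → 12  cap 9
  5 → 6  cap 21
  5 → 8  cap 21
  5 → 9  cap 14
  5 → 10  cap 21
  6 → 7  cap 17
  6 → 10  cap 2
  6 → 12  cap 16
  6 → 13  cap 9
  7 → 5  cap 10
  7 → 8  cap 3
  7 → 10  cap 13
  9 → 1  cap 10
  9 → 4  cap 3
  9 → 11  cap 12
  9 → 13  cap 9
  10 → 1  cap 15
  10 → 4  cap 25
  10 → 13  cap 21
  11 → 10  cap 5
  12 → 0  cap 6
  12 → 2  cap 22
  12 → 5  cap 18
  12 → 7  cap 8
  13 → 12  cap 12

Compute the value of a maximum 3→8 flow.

Maximum flow value: 37

augment #1: 3→7→8 bottleneck 3, total now 3
augment #2: 3→1→2→8 bottleneck 10, total now 13
augment #3: 3→7→5→8 bottleneck 2, total now 15
augment #4: 3→1→2→5→8 bottleneck 6, total now 21
augment #5: 3→11→10→4→8 bottleneck 4, total now 25
augment #6: 3→1→6→7→5→8 bottleneck 8, total now 33
augment #7: 3→1→6→12→5→8 bottleneck 3, total now 36
augment #8: 3→11→10→4→12→5→8 bottleneck 1, total now 37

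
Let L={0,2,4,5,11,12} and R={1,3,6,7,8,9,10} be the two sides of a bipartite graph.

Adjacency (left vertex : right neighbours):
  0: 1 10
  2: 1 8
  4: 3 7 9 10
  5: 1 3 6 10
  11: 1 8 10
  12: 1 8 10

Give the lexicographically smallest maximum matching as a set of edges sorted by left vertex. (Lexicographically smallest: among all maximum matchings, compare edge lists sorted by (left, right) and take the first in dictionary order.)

|M| = 5 (so the lex-smallest maximum matching has 5 edges)
process left vertices in ascending order; for each, take the smallest-labelled available neighbour that still permits 5 edges overall, or leave it unmatched if none does
lex-smallest matching: {0-1, 2-8, 4-3, 5-6, 11-10}

Lex-smallest maximum matching: {(0,1), (2,8), (4,3), (5,6), (11,10)}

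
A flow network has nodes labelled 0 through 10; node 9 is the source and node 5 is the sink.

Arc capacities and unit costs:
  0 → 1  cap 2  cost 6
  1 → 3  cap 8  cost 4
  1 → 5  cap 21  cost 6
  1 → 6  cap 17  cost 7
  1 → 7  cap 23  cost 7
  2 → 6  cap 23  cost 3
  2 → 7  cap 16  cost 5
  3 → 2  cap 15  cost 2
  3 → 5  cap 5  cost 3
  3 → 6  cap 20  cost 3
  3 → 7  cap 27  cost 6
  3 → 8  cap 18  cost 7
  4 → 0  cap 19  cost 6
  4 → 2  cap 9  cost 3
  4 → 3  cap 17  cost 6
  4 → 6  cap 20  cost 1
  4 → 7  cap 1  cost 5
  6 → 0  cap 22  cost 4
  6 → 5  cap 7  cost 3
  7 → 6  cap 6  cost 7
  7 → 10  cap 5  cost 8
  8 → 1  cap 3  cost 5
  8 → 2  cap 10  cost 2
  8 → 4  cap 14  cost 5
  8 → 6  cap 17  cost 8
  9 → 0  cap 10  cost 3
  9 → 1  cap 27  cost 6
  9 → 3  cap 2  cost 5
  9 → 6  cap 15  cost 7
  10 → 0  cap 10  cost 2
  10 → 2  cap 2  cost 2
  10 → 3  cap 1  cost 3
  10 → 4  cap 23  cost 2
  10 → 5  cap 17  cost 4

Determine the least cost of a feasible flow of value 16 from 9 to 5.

Minimum cost for 16 units: 170

shortest-cost path #1: 9→3→5 push 2 @ unit cost 8 (adds 16)
shortest-cost path #2: 9→6→5 push 7 @ unit cost 10 (adds 70)
shortest-cost path #3: 9→1→5 push 7 @ unit cost 12 (adds 84)
total cost = 170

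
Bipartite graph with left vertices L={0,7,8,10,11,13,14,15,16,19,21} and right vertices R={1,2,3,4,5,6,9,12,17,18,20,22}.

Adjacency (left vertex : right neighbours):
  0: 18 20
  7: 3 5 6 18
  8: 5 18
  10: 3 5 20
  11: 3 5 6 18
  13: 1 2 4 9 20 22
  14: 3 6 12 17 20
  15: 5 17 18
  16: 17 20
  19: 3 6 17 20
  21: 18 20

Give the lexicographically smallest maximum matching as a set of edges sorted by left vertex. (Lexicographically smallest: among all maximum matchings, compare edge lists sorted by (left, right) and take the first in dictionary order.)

Lex-smallest maximum matching: {(0,18), (7,3), (8,5), (10,20), (11,6), (13,1), (14,12), (15,17)}

|M| = 8 (so the lex-smallest maximum matching has 8 edges)
process left vertices in ascending order; for each, take the smallest-labelled available neighbour that still permits 8 edges overall, or leave it unmatched if none does
lex-smallest matching: {0-18, 7-3, 8-5, 10-20, 11-6, 13-1, 14-12, 15-17}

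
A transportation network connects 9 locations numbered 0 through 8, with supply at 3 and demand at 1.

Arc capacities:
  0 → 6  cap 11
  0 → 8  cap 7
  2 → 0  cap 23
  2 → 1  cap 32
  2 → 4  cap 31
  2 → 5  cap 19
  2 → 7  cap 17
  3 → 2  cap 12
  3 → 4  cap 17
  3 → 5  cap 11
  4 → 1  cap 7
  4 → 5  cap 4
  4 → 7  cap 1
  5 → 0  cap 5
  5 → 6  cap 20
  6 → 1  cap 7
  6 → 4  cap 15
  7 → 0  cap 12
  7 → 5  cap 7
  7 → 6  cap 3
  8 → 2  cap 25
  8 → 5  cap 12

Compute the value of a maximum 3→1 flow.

Maximum flow value: 32

augment #1: 3→2→1 bottleneck 12, total now 12
augment #2: 3→4→1 bottleneck 7, total now 19
augment #3: 3→5→6→1 bottleneck 7, total now 26
augment #4: 3→5→0→8→2→1 bottleneck 4, total now 30
augment #5: 3→4→5→0→8→2→1 bottleneck 1, total now 31
augment #6: 3→4→7→0→8→2→1 bottleneck 1, total now 32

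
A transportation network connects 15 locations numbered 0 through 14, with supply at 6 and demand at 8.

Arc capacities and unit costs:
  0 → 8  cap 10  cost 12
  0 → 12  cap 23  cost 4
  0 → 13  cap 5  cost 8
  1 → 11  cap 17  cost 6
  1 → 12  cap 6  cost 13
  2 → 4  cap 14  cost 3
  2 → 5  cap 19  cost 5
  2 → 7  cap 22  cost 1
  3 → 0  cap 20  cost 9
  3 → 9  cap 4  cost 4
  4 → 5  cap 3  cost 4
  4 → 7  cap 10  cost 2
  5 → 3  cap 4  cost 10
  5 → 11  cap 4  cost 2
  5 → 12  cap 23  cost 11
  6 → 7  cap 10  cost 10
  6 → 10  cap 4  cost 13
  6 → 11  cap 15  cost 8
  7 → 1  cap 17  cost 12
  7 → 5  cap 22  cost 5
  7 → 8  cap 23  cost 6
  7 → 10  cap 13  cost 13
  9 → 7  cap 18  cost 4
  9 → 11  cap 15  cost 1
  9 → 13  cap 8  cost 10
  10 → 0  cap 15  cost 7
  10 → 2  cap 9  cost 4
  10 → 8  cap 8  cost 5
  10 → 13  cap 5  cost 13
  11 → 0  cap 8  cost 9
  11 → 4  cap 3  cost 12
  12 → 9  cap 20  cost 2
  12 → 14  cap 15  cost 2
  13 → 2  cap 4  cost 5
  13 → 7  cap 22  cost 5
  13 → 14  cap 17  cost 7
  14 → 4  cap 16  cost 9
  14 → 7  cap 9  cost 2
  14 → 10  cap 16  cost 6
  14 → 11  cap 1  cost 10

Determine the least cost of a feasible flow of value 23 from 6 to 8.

Minimum cost for 23 units: 490

shortest-cost path #1: 6→7→8 push 10 @ unit cost 16 (adds 160)
shortest-cost path #2: 6→10→8 push 4 @ unit cost 18 (adds 72)
shortest-cost path #3: 6→11→4→7→8 push 3 @ unit cost 28 (adds 84)
shortest-cost path #4: 6→11→0→8 push 6 @ unit cost 29 (adds 174)
total cost = 490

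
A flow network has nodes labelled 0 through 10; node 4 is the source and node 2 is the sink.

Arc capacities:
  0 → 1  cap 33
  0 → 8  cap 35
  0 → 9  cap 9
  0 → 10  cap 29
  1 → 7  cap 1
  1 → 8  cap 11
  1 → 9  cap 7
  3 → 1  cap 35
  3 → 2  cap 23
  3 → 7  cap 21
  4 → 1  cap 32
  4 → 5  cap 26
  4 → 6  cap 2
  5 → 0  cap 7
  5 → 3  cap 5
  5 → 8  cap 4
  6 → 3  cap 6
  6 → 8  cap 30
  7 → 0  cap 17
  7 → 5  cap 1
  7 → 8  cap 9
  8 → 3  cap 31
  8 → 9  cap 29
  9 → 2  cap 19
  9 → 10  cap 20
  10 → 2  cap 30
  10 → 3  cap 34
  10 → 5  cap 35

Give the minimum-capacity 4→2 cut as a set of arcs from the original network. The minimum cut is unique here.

Min-cut arcs: {(1,7), (1,8), (1,9), (4,6), (5,0), (5,3), (5,8)} (total capacity 37)

augment #1: 4→1→9→2 push 7
augment #2: 4→5→3→2 push 5
augment #3: 4→6→3→2 push 2
augment #4: 4→1→8→3→2 push 11
augment #5: 4→5→0→9→2 push 7
augment #6: 4→5→8→3→2 push 4
augment #7: 4→1→7→0→9→2 push 1
max flow = 37; residual-reachable set from 4 gives S-side
cut edges (S→T): {(1,7), (1,8), (1,9), (4,6), (5,0), (5,3), (5,8)} total cap 37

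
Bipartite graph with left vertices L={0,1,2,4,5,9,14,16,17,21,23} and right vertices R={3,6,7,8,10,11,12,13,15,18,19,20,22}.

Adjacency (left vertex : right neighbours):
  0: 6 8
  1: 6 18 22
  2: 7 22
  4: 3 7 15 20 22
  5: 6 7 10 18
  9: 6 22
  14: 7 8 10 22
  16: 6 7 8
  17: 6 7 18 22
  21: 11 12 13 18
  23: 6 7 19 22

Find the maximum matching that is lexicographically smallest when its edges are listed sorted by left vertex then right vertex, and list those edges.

|M| = 9 (so the lex-smallest maximum matching has 9 edges)
process left vertices in ascending order; for each, take the smallest-labelled available neighbour that still permits 9 edges overall, or leave it unmatched if none does
lex-smallest matching: {0-6, 1-18, 2-7, 4-3, 5-10, 9-22, 14-8, 21-11, 23-19}

Lex-smallest maximum matching: {(0,6), (1,18), (2,7), (4,3), (5,10), (9,22), (14,8), (21,11), (23,19)}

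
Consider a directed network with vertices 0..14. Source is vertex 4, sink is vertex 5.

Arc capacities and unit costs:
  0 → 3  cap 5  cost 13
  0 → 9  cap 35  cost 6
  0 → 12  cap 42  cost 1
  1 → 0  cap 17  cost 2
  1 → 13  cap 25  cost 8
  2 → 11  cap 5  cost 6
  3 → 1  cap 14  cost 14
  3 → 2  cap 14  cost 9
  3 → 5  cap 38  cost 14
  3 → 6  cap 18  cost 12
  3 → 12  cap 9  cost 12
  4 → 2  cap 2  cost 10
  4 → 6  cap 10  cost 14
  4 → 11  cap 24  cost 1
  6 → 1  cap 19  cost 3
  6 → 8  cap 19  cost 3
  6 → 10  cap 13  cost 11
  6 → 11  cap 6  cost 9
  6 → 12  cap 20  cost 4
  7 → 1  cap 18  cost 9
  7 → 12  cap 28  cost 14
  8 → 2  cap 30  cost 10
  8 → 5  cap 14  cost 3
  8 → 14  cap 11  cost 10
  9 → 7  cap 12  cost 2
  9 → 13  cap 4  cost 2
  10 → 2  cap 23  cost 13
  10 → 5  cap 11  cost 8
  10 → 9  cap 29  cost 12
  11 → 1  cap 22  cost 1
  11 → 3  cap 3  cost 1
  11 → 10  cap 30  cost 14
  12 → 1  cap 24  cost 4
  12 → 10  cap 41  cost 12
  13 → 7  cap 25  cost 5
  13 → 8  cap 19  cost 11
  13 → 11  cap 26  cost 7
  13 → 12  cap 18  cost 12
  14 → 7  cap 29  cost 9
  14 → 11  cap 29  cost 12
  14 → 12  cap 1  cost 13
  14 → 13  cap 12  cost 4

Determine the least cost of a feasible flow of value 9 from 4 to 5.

Minimum cost for 9 units: 168

shortest-cost path #1: 4→11→3→5 push 3 @ unit cost 16 (adds 48)
shortest-cost path #2: 4→6→8→5 push 6 @ unit cost 20 (adds 120)
total cost = 168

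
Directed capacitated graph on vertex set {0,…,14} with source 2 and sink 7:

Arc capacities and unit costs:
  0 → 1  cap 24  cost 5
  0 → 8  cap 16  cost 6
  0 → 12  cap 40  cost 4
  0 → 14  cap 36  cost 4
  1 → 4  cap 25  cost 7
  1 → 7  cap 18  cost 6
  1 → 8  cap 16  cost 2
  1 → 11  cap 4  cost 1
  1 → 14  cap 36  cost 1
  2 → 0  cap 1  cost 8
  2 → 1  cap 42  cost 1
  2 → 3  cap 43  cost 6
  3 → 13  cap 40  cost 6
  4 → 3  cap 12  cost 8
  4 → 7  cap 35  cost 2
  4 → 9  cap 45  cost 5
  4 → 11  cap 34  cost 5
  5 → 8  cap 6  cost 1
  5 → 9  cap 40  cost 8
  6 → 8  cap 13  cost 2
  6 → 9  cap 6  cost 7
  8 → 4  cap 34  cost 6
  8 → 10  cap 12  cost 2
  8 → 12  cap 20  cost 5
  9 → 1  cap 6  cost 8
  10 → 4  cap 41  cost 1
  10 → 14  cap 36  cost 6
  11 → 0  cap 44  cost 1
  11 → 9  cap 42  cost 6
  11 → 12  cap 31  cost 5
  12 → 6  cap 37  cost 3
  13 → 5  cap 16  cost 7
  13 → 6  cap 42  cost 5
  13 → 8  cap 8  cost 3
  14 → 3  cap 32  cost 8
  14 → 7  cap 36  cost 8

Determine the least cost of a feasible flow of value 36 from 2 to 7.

Minimum cost for 36 units: 282

shortest-cost path #1: 2→1→7 push 18 @ unit cost 7 (adds 126)
shortest-cost path #2: 2→1→8→10→4→7 push 12 @ unit cost 8 (adds 96)
shortest-cost path #3: 2→1→4→7 push 6 @ unit cost 10 (adds 60)
total cost = 282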